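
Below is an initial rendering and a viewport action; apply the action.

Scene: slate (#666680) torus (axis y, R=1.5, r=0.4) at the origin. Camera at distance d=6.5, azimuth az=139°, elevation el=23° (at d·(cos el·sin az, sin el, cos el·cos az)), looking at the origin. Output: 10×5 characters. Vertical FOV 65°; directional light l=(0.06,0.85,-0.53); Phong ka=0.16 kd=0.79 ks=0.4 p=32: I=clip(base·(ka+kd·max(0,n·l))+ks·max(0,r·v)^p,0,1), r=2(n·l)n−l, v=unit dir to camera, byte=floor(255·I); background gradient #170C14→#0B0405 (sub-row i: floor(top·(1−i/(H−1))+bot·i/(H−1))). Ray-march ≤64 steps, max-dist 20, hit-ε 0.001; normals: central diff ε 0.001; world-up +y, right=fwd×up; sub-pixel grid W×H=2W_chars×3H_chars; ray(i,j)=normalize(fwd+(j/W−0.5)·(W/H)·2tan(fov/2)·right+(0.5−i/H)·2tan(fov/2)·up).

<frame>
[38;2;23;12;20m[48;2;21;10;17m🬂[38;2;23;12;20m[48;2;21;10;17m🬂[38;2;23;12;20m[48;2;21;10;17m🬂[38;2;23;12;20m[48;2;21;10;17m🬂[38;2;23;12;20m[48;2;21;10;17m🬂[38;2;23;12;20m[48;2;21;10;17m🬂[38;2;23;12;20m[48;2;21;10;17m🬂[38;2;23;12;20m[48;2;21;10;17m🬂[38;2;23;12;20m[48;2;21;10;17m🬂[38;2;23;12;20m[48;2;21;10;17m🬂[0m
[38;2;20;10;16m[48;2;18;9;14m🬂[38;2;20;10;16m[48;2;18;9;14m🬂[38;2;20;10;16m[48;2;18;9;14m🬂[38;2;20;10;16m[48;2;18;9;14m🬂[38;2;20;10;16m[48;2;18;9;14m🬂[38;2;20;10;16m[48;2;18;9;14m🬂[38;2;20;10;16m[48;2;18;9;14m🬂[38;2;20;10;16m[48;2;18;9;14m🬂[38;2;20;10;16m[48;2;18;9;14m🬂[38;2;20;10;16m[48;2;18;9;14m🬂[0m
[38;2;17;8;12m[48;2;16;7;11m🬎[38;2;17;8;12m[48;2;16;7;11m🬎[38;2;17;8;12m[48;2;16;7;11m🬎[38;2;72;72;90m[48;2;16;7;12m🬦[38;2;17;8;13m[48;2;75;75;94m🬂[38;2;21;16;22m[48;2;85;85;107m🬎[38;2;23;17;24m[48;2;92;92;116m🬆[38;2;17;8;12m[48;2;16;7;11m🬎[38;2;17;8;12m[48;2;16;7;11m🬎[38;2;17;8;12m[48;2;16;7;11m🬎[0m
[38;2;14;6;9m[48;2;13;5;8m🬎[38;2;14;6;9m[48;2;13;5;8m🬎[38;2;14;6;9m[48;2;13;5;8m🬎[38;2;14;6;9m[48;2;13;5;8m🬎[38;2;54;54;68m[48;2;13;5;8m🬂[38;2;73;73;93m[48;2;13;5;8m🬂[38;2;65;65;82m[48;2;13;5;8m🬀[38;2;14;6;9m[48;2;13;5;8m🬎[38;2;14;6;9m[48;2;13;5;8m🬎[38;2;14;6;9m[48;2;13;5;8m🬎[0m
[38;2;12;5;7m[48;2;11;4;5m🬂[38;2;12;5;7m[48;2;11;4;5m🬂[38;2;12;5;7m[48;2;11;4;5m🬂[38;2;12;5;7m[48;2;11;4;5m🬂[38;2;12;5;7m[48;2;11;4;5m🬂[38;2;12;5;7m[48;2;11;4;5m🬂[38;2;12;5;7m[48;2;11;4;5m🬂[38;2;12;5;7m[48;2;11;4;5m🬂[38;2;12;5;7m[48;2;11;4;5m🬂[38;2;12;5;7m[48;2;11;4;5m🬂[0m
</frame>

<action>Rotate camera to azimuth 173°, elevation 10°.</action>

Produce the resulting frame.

<frame>
[38;2;23;12;20m[48;2;21;10;17m🬂[38;2;23;12;20m[48;2;21;10;17m🬂[38;2;23;12;20m[48;2;21;10;17m🬂[38;2;23;12;20m[48;2;21;10;17m🬂[38;2;23;12;20m[48;2;21;10;17m🬂[38;2;23;12;20m[48;2;21;10;17m🬂[38;2;23;12;20m[48;2;21;10;17m🬂[38;2;23;12;20m[48;2;21;10;17m🬂[38;2;23;12;20m[48;2;21;10;17m🬂[38;2;23;12;20m[48;2;21;10;17m🬂[0m
[38;2;20;10;16m[48;2;18;9;14m🬂[38;2;20;10;16m[48;2;18;9;14m🬂[38;2;20;10;16m[48;2;18;9;14m🬂[38;2;20;10;16m[48;2;18;9;14m🬂[38;2;20;10;16m[48;2;18;9;14m🬂[38;2;20;10;16m[48;2;18;9;14m🬂[38;2;20;10;16m[48;2;18;9;14m🬂[38;2;20;10;16m[48;2;18;9;14m🬂[38;2;20;10;16m[48;2;18;9;14m🬂[38;2;20;10;16m[48;2;18;9;14m🬂[0m
[38;2;17;8;12m[48;2;16;7;11m🬎[38;2;17;8;12m[48;2;16;7;11m🬎[38;2;17;8;12m[48;2;16;7;11m🬎[38;2;68;68;86m[48;2;16;7;12m🬦[38;2;17;8;13m[48;2;71;71;90m🬂[38;2;17;8;13m[48;2;78;78;98m🬂[38;2;17;8;13m[48;2;68;68;85m🬂[38;2;17;8;12m[48;2;16;7;11m🬎[38;2;17;8;12m[48;2;16;7;11m🬎[38;2;17;8;12m[48;2;16;7;11m🬎[0m
[38;2;14;6;9m[48;2;13;5;8m🬎[38;2;14;6;9m[48;2;13;5;8m🬎[38;2;14;6;9m[48;2;13;5;8m🬎[38;2;14;6;9m[48;2;13;5;8m🬎[38;2;16;16;20m[48;2;13;5;8m🬁[38;2;16;16;20m[48;2;13;5;8m🬂[38;2;14;6;9m[48;2;13;5;8m🬎[38;2;14;6;9m[48;2;13;5;8m🬎[38;2;14;6;9m[48;2;13;5;8m🬎[38;2;14;6;9m[48;2;13;5;8m🬎[0m
[38;2;12;5;7m[48;2;11;4;5m🬂[38;2;12;5;7m[48;2;11;4;5m🬂[38;2;12;5;7m[48;2;11;4;5m🬂[38;2;12;5;7m[48;2;11;4;5m🬂[38;2;12;5;7m[48;2;11;4;5m🬂[38;2;12;5;7m[48;2;11;4;5m🬂[38;2;12;5;7m[48;2;11;4;5m🬂[38;2;12;5;7m[48;2;11;4;5m🬂[38;2;12;5;7m[48;2;11;4;5m🬂[38;2;12;5;7m[48;2;11;4;5m🬂[0m
</frame>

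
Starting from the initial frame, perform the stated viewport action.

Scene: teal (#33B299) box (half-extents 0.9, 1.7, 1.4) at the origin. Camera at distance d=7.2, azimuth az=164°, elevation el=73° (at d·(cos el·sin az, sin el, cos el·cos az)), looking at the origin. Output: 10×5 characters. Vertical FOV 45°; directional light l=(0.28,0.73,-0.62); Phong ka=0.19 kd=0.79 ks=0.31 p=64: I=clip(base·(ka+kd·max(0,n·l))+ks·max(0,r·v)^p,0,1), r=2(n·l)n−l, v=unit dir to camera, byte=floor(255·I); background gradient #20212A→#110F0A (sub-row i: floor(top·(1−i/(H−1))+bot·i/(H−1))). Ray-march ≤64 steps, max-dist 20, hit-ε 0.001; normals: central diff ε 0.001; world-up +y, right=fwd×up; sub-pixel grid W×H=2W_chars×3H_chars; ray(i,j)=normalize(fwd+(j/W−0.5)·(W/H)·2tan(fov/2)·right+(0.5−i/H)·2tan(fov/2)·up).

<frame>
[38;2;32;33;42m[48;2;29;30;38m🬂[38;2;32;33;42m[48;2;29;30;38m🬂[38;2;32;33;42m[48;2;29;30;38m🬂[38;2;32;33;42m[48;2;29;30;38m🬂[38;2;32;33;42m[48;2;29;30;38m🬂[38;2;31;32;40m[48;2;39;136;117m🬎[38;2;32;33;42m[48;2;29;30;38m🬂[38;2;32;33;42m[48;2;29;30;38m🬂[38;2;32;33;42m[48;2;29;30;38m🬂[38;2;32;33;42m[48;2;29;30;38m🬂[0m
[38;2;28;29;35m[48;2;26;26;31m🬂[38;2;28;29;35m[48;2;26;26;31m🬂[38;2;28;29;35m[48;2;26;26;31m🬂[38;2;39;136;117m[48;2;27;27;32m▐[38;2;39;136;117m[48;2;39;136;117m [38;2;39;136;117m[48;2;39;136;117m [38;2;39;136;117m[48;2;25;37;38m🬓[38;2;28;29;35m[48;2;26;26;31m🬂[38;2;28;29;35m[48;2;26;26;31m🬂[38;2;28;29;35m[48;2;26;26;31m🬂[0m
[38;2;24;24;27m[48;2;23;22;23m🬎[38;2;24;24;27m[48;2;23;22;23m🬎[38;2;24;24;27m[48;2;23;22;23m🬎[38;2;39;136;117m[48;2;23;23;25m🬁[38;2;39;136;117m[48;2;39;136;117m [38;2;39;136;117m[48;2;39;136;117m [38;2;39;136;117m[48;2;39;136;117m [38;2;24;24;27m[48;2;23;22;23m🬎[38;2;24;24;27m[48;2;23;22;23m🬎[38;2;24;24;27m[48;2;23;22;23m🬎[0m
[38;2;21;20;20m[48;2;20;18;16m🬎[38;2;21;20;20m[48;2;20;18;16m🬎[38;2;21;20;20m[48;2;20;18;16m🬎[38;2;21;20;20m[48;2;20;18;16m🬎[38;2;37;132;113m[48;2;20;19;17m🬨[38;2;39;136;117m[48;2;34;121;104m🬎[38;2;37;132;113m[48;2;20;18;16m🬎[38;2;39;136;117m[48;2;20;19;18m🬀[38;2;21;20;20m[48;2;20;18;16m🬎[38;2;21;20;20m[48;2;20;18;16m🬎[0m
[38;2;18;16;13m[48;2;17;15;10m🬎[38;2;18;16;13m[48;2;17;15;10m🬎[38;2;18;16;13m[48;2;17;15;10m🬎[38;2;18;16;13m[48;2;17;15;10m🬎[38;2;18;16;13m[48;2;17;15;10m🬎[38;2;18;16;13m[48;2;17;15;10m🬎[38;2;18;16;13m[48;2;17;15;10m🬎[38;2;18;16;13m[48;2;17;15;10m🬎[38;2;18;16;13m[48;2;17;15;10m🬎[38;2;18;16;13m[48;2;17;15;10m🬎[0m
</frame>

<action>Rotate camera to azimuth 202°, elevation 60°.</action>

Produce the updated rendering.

<frame>
[38;2;32;33;42m[48;2;29;30;38m🬂[38;2;32;33;42m[48;2;29;30;38m🬂[38;2;32;33;42m[48;2;29;30;38m🬂[38;2;32;33;42m[48;2;29;30;38m🬂[38;2;30;31;39m[48;2;39;136;117m🬝[38;2;31;32;40m[48;2;39;136;117m🬎[38;2;32;33;42m[48;2;29;30;38m🬂[38;2;32;33;42m[48;2;29;30;38m🬂[38;2;32;33;42m[48;2;29;30;38m🬂[38;2;32;33;42m[48;2;29;30;38m🬂[0m
[38;2;28;29;35m[48;2;26;26;31m🬂[38;2;28;29;35m[48;2;26;26;31m🬂[38;2;28;29;35m[48;2;26;26;31m🬂[38;2;27;27;32m[48;2;39;136;117m🬝[38;2;28;29;35m[48;2;39;136;117m🬀[38;2;39;136;117m[48;2;39;136;117m [38;2;39;136;117m[48;2;9;33;29m🬝[38;2;28;29;35m[48;2;26;26;31m🬂[38;2;28;29;35m[48;2;26;26;31m🬂[38;2;28;29;35m[48;2;26;26;31m🬂[0m
[38;2;24;24;27m[48;2;23;22;23m🬎[38;2;24;24;27m[48;2;23;22;23m🬎[38;2;24;24;27m[48;2;23;22;23m🬎[38;2;25;25;28m[48;2;38;133;114m🬀[38;2;39;136;117m[48;2;39;136;117m [38;2;39;136;117m[48;2;39;136;117m [38;2;39;136;117m[48;2;20;26;26m🬄[38;2;24;24;27m[48;2;23;22;23m🬎[38;2;24;24;27m[48;2;23;22;23m🬎[38;2;24;24;27m[48;2;23;22;23m🬎[0m
[38;2;21;20;20m[48;2;20;18;16m🬎[38;2;21;20;20m[48;2;20;18;16m🬎[38;2;21;20;20m[48;2;20;18;16m🬎[38;2;34;121;104m[48;2;21;19;18m▐[38;2;34;121;104m[48;2;34;121;104m [38;2;36;127;109m[48;2;9;33;29m🬝[38;2;21;20;20m[48;2;20;18;16m🬎[38;2;21;20;20m[48;2;20;18;16m🬎[38;2;21;20;20m[48;2;20;18;16m🬎[38;2;21;20;20m[48;2;20;18;16m🬎[0m
[38;2;18;16;13m[48;2;17;15;10m🬎[38;2;18;16;13m[48;2;17;15;10m🬎[38;2;18;16;13m[48;2;17;15;10m🬎[38;2;18;16;13m[48;2;17;15;10m🬎[38;2;34;121;104m[48;2;17;15;11m🬁[38;2;34;121;104m[48;2;17;15;11m🬀[38;2;18;16;13m[48;2;17;15;10m🬎[38;2;18;16;13m[48;2;17;15;10m🬎[38;2;18;16;13m[48;2;17;15;10m🬎[38;2;18;16;13m[48;2;17;15;10m🬎[0m
</frame>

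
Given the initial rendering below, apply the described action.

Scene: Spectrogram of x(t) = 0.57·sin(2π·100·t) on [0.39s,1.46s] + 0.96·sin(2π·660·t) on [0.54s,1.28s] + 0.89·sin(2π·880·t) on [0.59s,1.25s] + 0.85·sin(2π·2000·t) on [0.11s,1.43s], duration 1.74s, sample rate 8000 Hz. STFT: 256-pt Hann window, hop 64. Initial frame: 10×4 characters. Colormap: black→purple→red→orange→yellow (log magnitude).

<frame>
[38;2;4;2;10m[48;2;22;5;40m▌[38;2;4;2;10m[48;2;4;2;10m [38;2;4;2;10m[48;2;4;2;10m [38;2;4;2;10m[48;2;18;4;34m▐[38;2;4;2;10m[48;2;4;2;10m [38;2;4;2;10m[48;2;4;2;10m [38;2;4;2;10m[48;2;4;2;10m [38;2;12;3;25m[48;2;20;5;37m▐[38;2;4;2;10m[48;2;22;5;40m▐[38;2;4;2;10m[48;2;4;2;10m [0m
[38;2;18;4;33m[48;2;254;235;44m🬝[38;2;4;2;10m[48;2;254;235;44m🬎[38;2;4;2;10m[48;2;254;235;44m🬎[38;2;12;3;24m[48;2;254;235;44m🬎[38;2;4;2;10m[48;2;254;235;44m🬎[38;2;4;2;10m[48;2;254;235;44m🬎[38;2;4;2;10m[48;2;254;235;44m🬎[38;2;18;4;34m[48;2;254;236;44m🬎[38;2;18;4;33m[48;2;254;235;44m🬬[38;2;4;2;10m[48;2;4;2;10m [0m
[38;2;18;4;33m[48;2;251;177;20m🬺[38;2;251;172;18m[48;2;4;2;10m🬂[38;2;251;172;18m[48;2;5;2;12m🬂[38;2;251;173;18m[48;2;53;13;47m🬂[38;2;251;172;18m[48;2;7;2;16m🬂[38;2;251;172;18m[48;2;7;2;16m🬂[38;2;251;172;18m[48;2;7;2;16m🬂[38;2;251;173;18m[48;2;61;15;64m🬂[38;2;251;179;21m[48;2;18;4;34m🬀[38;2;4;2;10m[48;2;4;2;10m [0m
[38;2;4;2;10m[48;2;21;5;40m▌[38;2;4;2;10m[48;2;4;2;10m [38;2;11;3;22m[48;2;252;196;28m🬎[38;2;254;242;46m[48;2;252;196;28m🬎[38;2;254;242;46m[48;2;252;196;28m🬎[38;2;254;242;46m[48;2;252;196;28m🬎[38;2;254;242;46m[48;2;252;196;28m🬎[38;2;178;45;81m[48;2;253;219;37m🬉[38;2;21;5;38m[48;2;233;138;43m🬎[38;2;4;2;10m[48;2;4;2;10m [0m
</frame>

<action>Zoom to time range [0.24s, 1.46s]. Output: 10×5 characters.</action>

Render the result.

<frame>
[38;2;4;2;10m[48;2;4;2;10m [38;2;4;2;10m[48;2;4;2;10m [38;2;17;4;31m[48;2;18;4;33m▌[38;2;4;2;10m[48;2;4;2;10m [38;2;4;2;10m[48;2;4;2;10m [38;2;4;2;10m[48;2;4;2;10m [38;2;4;2;10m[48;2;4;2;10m [38;2;4;2;10m[48;2;4;2;10m [38;2;10;3;21m[48;2;20;5;37m▌[38;2;4;2;10m[48;2;21;5;38m▌[0m
[38;2;4;2;10m[48;2;4;2;10m [38;2;4;2;10m[48;2;4;2;11m🬨[38;2;19;5;35m[48;2;22;5;40m🬝[38;2;4;2;10m[48;2;4;2;10m [38;2;4;2;10m[48;2;4;2;10m [38;2;4;2;10m[48;2;4;2;10m [38;2;4;2;10m[48;2;4;2;10m [38;2;4;2;10m[48;2;4;2;10m [38;2;12;3;24m[48;2;22;5;40m▌[38;2;4;2;10m[48;2;32;7;58m▌[0m
[38;2;4;2;10m[48;2;254;235;44m🬰[38;2;4;2;10m[48;2;254;235;44m🬰[38;2;26;6;47m[48;2;254;236;44m🬰[38;2;4;2;10m[48;2;254;235;44m🬰[38;2;4;2;10m[48;2;254;235;44m🬰[38;2;4;2;10m[48;2;254;235;44m🬰[38;2;4;2;10m[48;2;254;235;44m🬰[38;2;4;2;10m[48;2;254;235;44m🬰[38;2;24;5;43m[48;2;254;235;44m🬰[38;2;60;15;47m[48;2;254;235;44m🬰[0m
[38;2;4;2;10m[48;2;4;2;10m [38;2;4;2;11m[48;2;8;3;18m🬬[38;2;66;16;75m[48;2;254;235;43m🬝[38;2;4;2;11m[48;2;254;238;45m🬎[38;2;4;2;11m[48;2;254;238;45m🬎[38;2;4;2;11m[48;2;254;238;45m🬎[38;2;4;2;11m[48;2;254;238;45m🬎[38;2;4;2;11m[48;2;254;238;45m🬎[38;2;49;11;75m[48;2;233;157;53m🬎[38;2;4;2;10m[48;2;33;7;58m▌[0m
[38;2;4;2;10m[48;2;4;2;10m [38;2;14;4;28m[48;2;252;196;28m🬎[38;2;253;214;35m[48;2;89;22;82m🬰[38;2;253;221;38m[48;2;8;2;17m🬰[38;2;253;221;38m[48;2;8;2;17m🬰[38;2;253;221;38m[48;2;8;2;17m🬰[38;2;253;221;38m[48;2;8;2;17m🬰[38;2;253;221;38m[48;2;8;2;17m🬰[38;2;253;221;38m[48;2;102;25;86m🬰[38;2;13;3;25m[48;2;252;196;28m🬎[0m
</frame>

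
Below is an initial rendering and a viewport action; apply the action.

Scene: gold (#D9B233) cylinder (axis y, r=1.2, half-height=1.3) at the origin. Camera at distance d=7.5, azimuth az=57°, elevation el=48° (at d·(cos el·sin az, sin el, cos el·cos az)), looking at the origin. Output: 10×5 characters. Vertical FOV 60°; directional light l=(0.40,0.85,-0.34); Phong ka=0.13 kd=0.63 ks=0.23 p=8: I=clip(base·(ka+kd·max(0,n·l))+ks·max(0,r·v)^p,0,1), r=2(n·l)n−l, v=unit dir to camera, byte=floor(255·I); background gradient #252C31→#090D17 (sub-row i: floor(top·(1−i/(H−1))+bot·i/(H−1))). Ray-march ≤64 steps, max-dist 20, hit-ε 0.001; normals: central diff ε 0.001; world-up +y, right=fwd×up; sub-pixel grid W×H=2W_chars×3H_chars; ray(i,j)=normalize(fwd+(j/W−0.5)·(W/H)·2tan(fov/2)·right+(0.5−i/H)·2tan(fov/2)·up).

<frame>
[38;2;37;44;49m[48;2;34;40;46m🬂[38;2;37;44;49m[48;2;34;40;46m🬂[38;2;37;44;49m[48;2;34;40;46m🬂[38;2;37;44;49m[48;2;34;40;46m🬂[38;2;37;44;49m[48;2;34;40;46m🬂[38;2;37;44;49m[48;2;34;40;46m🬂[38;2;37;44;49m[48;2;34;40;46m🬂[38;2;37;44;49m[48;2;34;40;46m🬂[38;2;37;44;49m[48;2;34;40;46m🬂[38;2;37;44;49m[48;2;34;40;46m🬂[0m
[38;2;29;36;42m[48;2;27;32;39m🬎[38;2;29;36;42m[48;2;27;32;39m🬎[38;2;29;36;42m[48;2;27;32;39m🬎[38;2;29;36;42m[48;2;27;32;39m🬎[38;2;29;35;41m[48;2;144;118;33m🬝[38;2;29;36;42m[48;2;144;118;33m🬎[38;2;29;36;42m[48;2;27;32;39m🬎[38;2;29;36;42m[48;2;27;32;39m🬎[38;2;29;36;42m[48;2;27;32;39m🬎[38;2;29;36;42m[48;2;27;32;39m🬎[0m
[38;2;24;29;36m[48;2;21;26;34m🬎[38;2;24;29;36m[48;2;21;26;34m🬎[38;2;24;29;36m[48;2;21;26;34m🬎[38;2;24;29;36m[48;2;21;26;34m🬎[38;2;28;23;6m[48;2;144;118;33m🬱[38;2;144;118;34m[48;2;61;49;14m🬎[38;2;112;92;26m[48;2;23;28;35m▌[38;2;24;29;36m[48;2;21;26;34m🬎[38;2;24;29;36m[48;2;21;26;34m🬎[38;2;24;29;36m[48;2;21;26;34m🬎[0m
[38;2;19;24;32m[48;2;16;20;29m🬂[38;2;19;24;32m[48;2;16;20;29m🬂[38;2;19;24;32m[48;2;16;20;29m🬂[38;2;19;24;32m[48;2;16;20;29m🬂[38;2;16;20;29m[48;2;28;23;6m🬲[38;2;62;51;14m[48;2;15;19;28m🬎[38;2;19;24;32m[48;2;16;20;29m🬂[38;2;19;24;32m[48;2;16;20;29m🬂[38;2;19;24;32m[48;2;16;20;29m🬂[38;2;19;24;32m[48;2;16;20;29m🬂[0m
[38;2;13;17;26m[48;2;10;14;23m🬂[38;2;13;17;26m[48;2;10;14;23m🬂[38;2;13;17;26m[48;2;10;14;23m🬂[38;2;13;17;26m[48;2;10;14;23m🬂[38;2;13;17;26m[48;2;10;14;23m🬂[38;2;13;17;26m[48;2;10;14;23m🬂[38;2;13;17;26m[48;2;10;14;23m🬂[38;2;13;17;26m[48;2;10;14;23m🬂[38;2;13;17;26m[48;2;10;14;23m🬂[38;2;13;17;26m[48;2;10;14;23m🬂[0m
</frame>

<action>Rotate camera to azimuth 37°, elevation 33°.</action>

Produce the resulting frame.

<frame>
[38;2;37;44;49m[48;2;34;40;46m🬂[38;2;37;44;49m[48;2;34;40;46m🬂[38;2;37;44;49m[48;2;34;40;46m🬂[38;2;37;44;49m[48;2;34;40;46m🬂[38;2;37;44;49m[48;2;34;40;46m🬂[38;2;37;44;49m[48;2;34;40;46m🬂[38;2;37;44;49m[48;2;34;40;46m🬂[38;2;37;44;49m[48;2;34;40;46m🬂[38;2;37;44;49m[48;2;34;40;46m🬂[38;2;37;44;49m[48;2;34;40;46m🬂[0m
[38;2;29;36;42m[48;2;27;32;39m🬎[38;2;29;36;42m[48;2;27;32;39m🬎[38;2;29;36;42m[48;2;27;32;39m🬎[38;2;29;36;42m[48;2;27;32;39m🬎[38;2;29;35;41m[48;2;144;118;33m🬝[38;2;29;36;42m[48;2;144;118;33m🬎[38;2;29;36;42m[48;2;27;32;39m🬎[38;2;29;36;42m[48;2;27;32;39m🬎[38;2;29;36;42m[48;2;27;32;39m🬎[38;2;29;36;42m[48;2;27;32;39m🬎[0m
[38;2;24;29;36m[48;2;21;26;34m🬎[38;2;24;29;36m[48;2;21;26;34m🬎[38;2;24;29;36m[48;2;21;26;34m🬎[38;2;24;29;36m[48;2;21;26;34m🬎[38;2;144;118;33m[48;2;28;23;6m🬂[38;2;144;118;33m[48;2;40;32;9m🬂[38;2;107;87;25m[48;2;23;28;35m▌[38;2;24;29;36m[48;2;21;26;34m🬎[38;2;24;29;36m[48;2;21;26;34m🬎[38;2;24;29;36m[48;2;21;26;34m🬎[0m
[38;2;19;24;32m[48;2;16;20;29m🬂[38;2;19;24;32m[48;2;16;20;29m🬂[38;2;19;24;32m[48;2;16;20;29m🬂[38;2;19;24;32m[48;2;16;20;29m🬂[38;2;16;20;29m[48;2;28;23;6m🬲[38;2;56;45;12m[48;2;21;21;17m🬉[38;2;19;24;32m[48;2;16;20;29m🬂[38;2;19;24;32m[48;2;16;20;29m🬂[38;2;19;24;32m[48;2;16;20;29m🬂[38;2;19;24;32m[48;2;16;20;29m🬂[0m
[38;2;13;17;26m[48;2;10;14;23m🬂[38;2;13;17;26m[48;2;10;14;23m🬂[38;2;13;17;26m[48;2;10;14;23m🬂[38;2;13;17;26m[48;2;10;14;23m🬂[38;2;13;17;26m[48;2;10;14;23m🬂[38;2;13;17;26m[48;2;10;14;23m🬂[38;2;13;17;26m[48;2;10;14;23m🬂[38;2;13;17;26m[48;2;10;14;23m🬂[38;2;13;17;26m[48;2;10;14;23m🬂[38;2;13;17;26m[48;2;10;14;23m🬂[0m
</frame>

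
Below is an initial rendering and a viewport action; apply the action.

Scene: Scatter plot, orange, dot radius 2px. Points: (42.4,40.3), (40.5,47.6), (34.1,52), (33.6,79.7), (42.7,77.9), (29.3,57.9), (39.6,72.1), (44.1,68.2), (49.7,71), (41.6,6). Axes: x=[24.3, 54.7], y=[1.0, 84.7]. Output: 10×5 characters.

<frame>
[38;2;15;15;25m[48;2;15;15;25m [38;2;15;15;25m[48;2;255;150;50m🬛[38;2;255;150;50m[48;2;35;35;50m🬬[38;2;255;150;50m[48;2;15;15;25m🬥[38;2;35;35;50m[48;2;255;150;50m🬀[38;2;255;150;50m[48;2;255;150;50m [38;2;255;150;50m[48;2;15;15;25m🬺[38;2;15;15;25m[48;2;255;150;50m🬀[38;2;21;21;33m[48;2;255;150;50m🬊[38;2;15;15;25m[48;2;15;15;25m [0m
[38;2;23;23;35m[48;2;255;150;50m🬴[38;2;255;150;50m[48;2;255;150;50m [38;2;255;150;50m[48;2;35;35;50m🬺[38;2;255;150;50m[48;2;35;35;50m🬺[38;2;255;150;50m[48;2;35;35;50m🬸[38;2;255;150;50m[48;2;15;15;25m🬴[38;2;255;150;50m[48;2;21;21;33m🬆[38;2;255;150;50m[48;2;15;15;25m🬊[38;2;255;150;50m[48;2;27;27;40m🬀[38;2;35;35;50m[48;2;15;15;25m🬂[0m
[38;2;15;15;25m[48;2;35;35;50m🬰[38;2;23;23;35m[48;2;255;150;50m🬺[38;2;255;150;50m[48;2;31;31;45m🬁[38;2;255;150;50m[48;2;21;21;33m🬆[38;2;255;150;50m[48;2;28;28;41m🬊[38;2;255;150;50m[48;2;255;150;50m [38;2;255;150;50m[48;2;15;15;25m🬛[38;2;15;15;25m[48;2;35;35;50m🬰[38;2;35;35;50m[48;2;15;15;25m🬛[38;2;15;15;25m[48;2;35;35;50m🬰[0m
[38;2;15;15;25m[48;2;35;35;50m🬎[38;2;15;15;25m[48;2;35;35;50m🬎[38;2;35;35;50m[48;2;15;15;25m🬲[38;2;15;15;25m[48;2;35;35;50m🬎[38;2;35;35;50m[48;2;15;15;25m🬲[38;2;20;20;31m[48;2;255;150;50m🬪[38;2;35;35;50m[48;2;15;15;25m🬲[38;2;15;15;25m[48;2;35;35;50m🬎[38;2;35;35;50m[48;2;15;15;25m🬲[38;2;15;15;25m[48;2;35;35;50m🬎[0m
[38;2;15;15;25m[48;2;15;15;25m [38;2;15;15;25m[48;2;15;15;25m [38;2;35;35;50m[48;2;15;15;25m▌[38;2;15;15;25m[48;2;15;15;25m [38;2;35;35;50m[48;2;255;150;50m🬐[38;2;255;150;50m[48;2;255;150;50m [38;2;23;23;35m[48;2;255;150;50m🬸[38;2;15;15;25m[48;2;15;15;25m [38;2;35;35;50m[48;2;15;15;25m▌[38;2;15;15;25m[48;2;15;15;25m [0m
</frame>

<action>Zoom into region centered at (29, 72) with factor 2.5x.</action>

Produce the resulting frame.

<frame>
[38;2;15;15;25m[48;2;15;15;25m [38;2;15;15;25m[48;2;15;15;25m [38;2;35;35;50m[48;2;15;15;25m▌[38;2;15;15;25m[48;2;15;15;25m [38;2;35;35;50m[48;2;15;15;25m▌[38;2;15;15;25m[48;2;15;15;25m [38;2;35;35;50m[48;2;15;15;25m▌[38;2;15;15;25m[48;2;255;150;50m🬝[38;2;21;21;33m[48;2;255;150;50m🬊[38;2;15;15;25m[48;2;15;15;25m [0m
[38;2;35;35;50m[48;2;15;15;25m🬂[38;2;35;35;50m[48;2;15;15;25m🬂[38;2;35;35;50m[48;2;15;15;25m🬕[38;2;35;35;50m[48;2;15;15;25m🬂[38;2;35;35;50m[48;2;15;15;25m🬕[38;2;35;35;50m[48;2;15;15;25m🬂[38;2;35;35;50m[48;2;15;15;25m🬕[38;2;255;150;50m[48;2;15;15;25m🬊[38;2;255;150;50m[48;2;15;15;25m🬝[38;2;255;150;50m[48;2;19;19;30m🬀[0m
[38;2;15;15;25m[48;2;35;35;50m🬰[38;2;15;15;25m[48;2;35;35;50m🬰[38;2;35;35;50m[48;2;15;15;25m🬛[38;2;15;15;25m[48;2;35;35;50m🬰[38;2;35;35;50m[48;2;15;15;25m🬛[38;2;15;15;25m[48;2;35;35;50m🬰[38;2;35;35;50m[48;2;15;15;25m🬛[38;2;15;15;25m[48;2;35;35;50m🬰[38;2;35;35;50m[48;2;15;15;25m🬛[38;2;15;15;25m[48;2;35;35;50m🬰[0m
[38;2;15;15;25m[48;2;35;35;50m🬎[38;2;15;15;25m[48;2;35;35;50m🬎[38;2;35;35;50m[48;2;15;15;25m🬲[38;2;15;15;25m[48;2;35;35;50m🬎[38;2;28;28;41m[48;2;255;150;50m🬆[38;2;19;19;30m[48;2;255;150;50m🬬[38;2;35;35;50m[48;2;15;15;25m🬲[38;2;15;15;25m[48;2;35;35;50m🬎[38;2;35;35;50m[48;2;15;15;25m🬲[38;2;15;15;25m[48;2;35;35;50m🬎[0m
[38;2;15;15;25m[48;2;15;15;25m [38;2;15;15;25m[48;2;15;15;25m [38;2;35;35;50m[48;2;15;15;25m▌[38;2;15;15;25m[48;2;255;150;50m🬺[38;2;255;150;50m[48;2;35;35;50m🬬[38;2;255;150;50m[48;2;15;15;25m🬆[38;2;35;35;50m[48;2;15;15;25m▌[38;2;15;15;25m[48;2;15;15;25m [38;2;35;35;50m[48;2;15;15;25m▌[38;2;15;15;25m[48;2;15;15;25m [0m
</frame>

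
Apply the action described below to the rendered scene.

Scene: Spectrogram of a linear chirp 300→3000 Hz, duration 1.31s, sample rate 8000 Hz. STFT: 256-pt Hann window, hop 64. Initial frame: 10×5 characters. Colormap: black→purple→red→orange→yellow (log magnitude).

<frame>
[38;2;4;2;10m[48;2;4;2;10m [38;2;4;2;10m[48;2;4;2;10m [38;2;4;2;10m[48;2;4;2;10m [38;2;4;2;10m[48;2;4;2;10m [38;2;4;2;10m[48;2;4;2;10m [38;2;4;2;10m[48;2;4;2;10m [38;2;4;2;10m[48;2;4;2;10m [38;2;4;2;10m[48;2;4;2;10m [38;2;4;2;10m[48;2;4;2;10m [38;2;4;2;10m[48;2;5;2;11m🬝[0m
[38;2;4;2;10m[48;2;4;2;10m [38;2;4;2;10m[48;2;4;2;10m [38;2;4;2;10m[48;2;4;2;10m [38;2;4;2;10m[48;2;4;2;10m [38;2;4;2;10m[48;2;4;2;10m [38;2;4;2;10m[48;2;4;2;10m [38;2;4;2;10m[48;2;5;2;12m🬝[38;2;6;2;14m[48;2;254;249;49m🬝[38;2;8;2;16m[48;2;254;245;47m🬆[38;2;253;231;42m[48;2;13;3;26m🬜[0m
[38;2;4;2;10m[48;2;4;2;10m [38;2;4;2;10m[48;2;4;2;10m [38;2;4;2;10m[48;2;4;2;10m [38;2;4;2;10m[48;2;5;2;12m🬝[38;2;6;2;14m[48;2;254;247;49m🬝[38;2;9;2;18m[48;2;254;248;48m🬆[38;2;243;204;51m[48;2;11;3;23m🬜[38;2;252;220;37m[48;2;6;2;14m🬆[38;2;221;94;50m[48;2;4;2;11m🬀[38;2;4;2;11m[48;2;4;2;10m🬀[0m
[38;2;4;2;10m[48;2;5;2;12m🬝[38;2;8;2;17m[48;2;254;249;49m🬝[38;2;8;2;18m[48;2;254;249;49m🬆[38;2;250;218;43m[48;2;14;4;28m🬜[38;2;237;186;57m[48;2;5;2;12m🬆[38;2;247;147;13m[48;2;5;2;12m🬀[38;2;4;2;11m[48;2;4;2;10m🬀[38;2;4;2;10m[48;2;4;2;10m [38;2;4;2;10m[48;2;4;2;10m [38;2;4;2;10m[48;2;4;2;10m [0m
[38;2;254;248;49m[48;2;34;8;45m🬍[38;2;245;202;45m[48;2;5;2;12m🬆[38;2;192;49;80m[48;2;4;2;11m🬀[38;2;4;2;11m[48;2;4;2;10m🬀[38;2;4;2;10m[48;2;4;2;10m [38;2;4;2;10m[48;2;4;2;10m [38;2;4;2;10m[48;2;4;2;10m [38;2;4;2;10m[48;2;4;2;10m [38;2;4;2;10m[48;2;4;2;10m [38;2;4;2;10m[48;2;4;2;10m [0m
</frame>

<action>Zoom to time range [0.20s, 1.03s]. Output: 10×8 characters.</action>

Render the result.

<frame>
[38;2;4;2;10m[48;2;4;2;10m [38;2;4;2;10m[48;2;4;2;10m [38;2;4;2;10m[48;2;4;2;10m [38;2;4;2;10m[48;2;4;2;10m [38;2;4;2;10m[48;2;4;2;10m [38;2;4;2;10m[48;2;4;2;10m [38;2;4;2;10m[48;2;4;2;10m [38;2;4;2;10m[48;2;4;2;10m [38;2;4;2;10m[48;2;4;2;10m [38;2;4;2;10m[48;2;4;2;10m [0m
[38;2;4;2;10m[48;2;4;2;10m [38;2;4;2;10m[48;2;4;2;10m [38;2;4;2;10m[48;2;4;2;10m [38;2;4;2;10m[48;2;4;2;10m [38;2;4;2;10m[48;2;4;2;10m [38;2;4;2;10m[48;2;4;2;10m [38;2;4;2;10m[48;2;4;2;10m [38;2;4;2;10m[48;2;4;2;10m [38;2;4;2;10m[48;2;4;2;10m [38;2;4;2;10m[48;2;4;2;10m [0m
[38;2;4;2;10m[48;2;4;2;10m [38;2;4;2;10m[48;2;4;2;10m [38;2;4;2;10m[48;2;4;2;10m [38;2;4;2;10m[48;2;4;2;10m [38;2;4;2;10m[48;2;4;2;10m [38;2;4;2;10m[48;2;4;2;10m [38;2;4;2;10m[48;2;4;2;10m [38;2;4;2;10m[48;2;4;2;10m [38;2;4;2;10m[48;2;4;2;11m🬝[38;2;4;2;10m[48;2;17;4;32m🬝[0m
[38;2;4;2;10m[48;2;4;2;10m [38;2;4;2;10m[48;2;4;2;10m [38;2;4;2;10m[48;2;4;2;10m [38;2;4;2;10m[48;2;4;2;10m [38;2;4;2;10m[48;2;4;2;10m [38;2;4;2;10m[48;2;5;2;11m🬝[38;2;4;2;11m[48;2;17;4;33m🬝[38;2;6;2;13m[48;2;238;173;48m🬎[38;2;50;13;41m[48;2;254;247;48m🬆[38;2;243;205;53m[48;2;97;25;56m🬜[0m
[38;2;4;2;10m[48;2;4;2;10m [38;2;4;2;10m[48;2;4;2;10m [38;2;4;2;10m[48;2;5;2;11m🬝[38;2;4;2;11m[48;2;17;4;32m🬝[38;2;6;2;14m[48;2;245;187;38m🬎[38;2;60;15;41m[48;2;254;248;49m🬆[38;2;254;248;49m[48;2;138;37;61m🬍[38;2;254;248;49m[48;2;43;11;32m🬂[38;2;104;26;86m[48;2;5;2;12m🬀[38;2;5;2;12m[48;2;4;2;10m🬀[0m
[38;2;4;2;11m[48;2;18;5;34m🬝[38;2;7;2;15m[48;2;252;200;29m🬎[38;2;70;18;42m[48;2;254;249;49m🬆[38;2;244;206;51m[48;2;90;23;53m🬎[38;2;254;249;49m[48;2;35;9;32m🬂[38;2;69;16;88m[48;2;5;2;13m🬀[38;2;5;2;12m[48;2;4;2;10m🬀[38;2;4;2;10m[48;2;4;2;10m [38;2;4;2;10m[48;2;4;2;10m [38;2;4;2;10m[48;2;4;2;10m [0m
[38;2;247;213;46m[48;2;29;7;52m🬎[38;2;254;248;48m[48;2;27;7;32m🬂[38;2;47;11;82m[48;2;5;2;12m🬀[38;2;5;2;12m[48;2;4;2;10m🬀[38;2;4;2;10m[48;2;4;2;10m [38;2;4;2;10m[48;2;4;2;10m [38;2;4;2;10m[48;2;4;2;10m [38;2;4;2;10m[48;2;4;2;10m [38;2;4;2;10m[48;2;4;2;10m [38;2;4;2;10m[48;2;4;2;10m [0m
[38;2;4;2;11m[48;2;4;2;10m🬂[38;2;4;2;10m[48;2;4;2;10m [38;2;4;2;10m[48;2;4;2;10m [38;2;4;2;10m[48;2;4;2;10m [38;2;4;2;10m[48;2;4;2;10m [38;2;4;2;10m[48;2;4;2;10m [38;2;4;2;10m[48;2;4;2;10m [38;2;4;2;10m[48;2;4;2;10m [38;2;4;2;10m[48;2;4;2;10m [38;2;4;2;10m[48;2;4;2;10m [0m
</frame>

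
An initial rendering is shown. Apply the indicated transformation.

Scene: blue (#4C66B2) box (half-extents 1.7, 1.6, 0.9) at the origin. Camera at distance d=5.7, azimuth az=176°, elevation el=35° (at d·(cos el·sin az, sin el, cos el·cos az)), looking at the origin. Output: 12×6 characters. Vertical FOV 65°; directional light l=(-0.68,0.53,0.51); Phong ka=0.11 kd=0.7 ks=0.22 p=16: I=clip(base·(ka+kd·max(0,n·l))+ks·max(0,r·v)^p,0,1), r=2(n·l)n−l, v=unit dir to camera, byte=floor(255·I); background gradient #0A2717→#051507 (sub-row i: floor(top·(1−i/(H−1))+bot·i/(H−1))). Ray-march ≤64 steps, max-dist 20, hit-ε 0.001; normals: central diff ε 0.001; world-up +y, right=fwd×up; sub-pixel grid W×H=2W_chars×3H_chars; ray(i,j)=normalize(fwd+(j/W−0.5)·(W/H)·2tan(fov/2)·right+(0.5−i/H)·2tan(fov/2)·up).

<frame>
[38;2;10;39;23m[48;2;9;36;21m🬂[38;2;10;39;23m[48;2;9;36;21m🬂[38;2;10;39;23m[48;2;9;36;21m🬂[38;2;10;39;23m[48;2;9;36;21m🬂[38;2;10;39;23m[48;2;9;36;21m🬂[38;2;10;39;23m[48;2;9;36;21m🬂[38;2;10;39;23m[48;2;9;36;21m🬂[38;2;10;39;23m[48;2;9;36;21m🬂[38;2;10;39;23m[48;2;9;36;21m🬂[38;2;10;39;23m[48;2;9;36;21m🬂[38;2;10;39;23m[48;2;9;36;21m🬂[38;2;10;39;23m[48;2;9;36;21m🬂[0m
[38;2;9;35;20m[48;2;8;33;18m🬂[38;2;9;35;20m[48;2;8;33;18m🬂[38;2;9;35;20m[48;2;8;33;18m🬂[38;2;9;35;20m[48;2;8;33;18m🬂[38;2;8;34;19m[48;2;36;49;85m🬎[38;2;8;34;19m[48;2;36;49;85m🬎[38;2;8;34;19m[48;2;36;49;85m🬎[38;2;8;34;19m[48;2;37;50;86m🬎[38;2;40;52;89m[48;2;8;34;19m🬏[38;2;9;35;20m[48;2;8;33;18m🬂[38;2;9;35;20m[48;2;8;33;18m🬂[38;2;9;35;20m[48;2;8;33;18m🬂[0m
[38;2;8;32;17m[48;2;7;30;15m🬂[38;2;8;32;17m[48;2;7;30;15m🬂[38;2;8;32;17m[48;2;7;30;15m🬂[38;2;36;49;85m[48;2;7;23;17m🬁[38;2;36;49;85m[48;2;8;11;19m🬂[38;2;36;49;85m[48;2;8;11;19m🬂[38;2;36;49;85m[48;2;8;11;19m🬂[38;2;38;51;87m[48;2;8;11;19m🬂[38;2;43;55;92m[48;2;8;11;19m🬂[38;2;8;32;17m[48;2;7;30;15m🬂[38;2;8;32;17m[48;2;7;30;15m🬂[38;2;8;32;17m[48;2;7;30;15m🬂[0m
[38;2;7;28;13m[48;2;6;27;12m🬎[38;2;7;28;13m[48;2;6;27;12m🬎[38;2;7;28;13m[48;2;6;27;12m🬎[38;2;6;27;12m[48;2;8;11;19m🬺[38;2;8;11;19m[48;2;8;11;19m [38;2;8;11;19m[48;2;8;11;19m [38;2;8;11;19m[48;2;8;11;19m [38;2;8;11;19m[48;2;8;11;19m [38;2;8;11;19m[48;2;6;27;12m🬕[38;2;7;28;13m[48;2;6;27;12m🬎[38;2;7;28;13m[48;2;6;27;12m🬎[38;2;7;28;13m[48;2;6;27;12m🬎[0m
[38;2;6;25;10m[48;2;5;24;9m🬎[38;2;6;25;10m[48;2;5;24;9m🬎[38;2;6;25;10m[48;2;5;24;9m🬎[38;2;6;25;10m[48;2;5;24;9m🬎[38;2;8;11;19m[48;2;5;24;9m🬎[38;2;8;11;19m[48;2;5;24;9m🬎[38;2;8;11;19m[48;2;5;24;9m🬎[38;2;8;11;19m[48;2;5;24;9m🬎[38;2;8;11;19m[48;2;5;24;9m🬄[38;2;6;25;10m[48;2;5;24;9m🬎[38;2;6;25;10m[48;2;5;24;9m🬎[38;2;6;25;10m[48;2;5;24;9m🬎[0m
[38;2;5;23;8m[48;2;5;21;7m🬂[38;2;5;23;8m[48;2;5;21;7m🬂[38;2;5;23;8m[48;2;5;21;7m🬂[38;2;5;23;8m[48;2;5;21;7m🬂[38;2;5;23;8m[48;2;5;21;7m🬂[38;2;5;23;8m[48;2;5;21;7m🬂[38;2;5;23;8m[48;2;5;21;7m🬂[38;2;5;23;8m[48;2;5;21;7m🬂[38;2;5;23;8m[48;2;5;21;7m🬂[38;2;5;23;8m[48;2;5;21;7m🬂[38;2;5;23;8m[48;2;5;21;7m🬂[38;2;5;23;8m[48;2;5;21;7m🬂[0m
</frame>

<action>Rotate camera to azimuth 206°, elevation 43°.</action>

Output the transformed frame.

<frame>
[38;2;10;39;23m[48;2;9;36;21m🬂[38;2;10;39;23m[48;2;9;36;21m🬂[38;2;10;39;23m[48;2;9;36;21m🬂[38;2;10;39;23m[48;2;9;36;21m🬂[38;2;10;39;23m[48;2;9;36;21m🬂[38;2;10;39;23m[48;2;9;36;21m🬂[38;2;10;39;23m[48;2;9;36;21m🬂[38;2;10;39;23m[48;2;9;36;21m🬂[38;2;10;39;23m[48;2;9;36;21m🬂[38;2;10;39;23m[48;2;9;36;21m🬂[38;2;10;39;23m[48;2;9;36;21m🬂[38;2;10;39;23m[48;2;9;36;21m🬂[0m
[38;2;9;35;20m[48;2;8;33;18m🬂[38;2;9;35;20m[48;2;8;33;18m🬂[38;2;9;35;20m[48;2;8;33;18m🬂[38;2;8;34;19m[48;2;36;49;85m🬝[38;2;8;34;19m[48;2;36;49;85m🬆[38;2;9;35;20m[48;2;36;49;85m🬂[38;2;8;34;19m[48;2;36;49;85m🬎[38;2;8;34;19m[48;2;36;49;85m🬎[38;2;36;49;85m[48;2;8;34;19m🬏[38;2;9;35;20m[48;2;8;33;18m🬂[38;2;9;35;20m[48;2;8;33;18m🬂[38;2;9;35;20m[48;2;8;33;18m🬂[0m
[38;2;8;32;17m[48;2;7;30;15m🬂[38;2;8;32;17m[48;2;7;30;15m🬂[38;2;8;32;17m[48;2;7;30;15m🬂[38;2;7;31;16m[48;2;8;11;19m▌[38;2;36;49;85m[48;2;8;11;19m🬂[38;2;36;49;85m[48;2;8;11;19m🬂[38;2;36;49;85m[48;2;8;11;19m🬎[38;2;36;49;85m[48;2;8;11;19m🬬[38;2;36;49;85m[48;2;7;30;15m🬝[38;2;8;32;17m[48;2;7;30;15m🬂[38;2;8;32;17m[48;2;7;30;15m🬂[38;2;8;32;17m[48;2;7;30;15m🬂[0m
[38;2;7;28;13m[48;2;6;27;12m🬎[38;2;7;28;13m[48;2;6;27;12m🬎[38;2;7;28;13m[48;2;6;27;12m🬎[38;2;7;28;13m[48;2;6;27;12m🬎[38;2;8;11;19m[48;2;8;11;19m [38;2;8;11;19m[48;2;8;11;19m [38;2;8;11;19m[48;2;8;11;19m [38;2;8;11;19m[48;2;8;11;19m [38;2;8;11;19m[48;2;6;27;12m🬄[38;2;7;28;13m[48;2;6;27;12m🬎[38;2;7;28;13m[48;2;6;27;12m🬎[38;2;7;28;13m[48;2;6;27;12m🬎[0m
[38;2;6;25;10m[48;2;5;24;9m🬎[38;2;6;25;10m[48;2;5;24;9m🬎[38;2;6;25;10m[48;2;5;24;9m🬎[38;2;6;25;10m[48;2;5;24;9m🬎[38;2;6;25;10m[48;2;5;24;9m🬎[38;2;8;11;19m[48;2;5;24;9m🬂[38;2;8;11;19m[48;2;5;24;9m🬎[38;2;8;11;19m[48;2;8;11;19m [38;2;6;25;10m[48;2;5;24;9m🬎[38;2;6;25;10m[48;2;5;24;9m🬎[38;2;6;25;10m[48;2;5;24;9m🬎[38;2;6;25;10m[48;2;5;24;9m🬎[0m
[38;2;5;23;8m[48;2;5;21;7m🬂[38;2;5;23;8m[48;2;5;21;7m🬂[38;2;5;23;8m[48;2;5;21;7m🬂[38;2;5;23;8m[48;2;5;21;7m🬂[38;2;5;23;8m[48;2;5;21;7m🬂[38;2;5;23;8m[48;2;5;21;7m🬂[38;2;5;23;8m[48;2;5;21;7m🬂[38;2;5;23;8m[48;2;5;21;7m🬂[38;2;5;23;8m[48;2;5;21;7m🬂[38;2;5;23;8m[48;2;5;21;7m🬂[38;2;5;23;8m[48;2;5;21;7m🬂[38;2;5;23;8m[48;2;5;21;7m🬂[0m
</frame>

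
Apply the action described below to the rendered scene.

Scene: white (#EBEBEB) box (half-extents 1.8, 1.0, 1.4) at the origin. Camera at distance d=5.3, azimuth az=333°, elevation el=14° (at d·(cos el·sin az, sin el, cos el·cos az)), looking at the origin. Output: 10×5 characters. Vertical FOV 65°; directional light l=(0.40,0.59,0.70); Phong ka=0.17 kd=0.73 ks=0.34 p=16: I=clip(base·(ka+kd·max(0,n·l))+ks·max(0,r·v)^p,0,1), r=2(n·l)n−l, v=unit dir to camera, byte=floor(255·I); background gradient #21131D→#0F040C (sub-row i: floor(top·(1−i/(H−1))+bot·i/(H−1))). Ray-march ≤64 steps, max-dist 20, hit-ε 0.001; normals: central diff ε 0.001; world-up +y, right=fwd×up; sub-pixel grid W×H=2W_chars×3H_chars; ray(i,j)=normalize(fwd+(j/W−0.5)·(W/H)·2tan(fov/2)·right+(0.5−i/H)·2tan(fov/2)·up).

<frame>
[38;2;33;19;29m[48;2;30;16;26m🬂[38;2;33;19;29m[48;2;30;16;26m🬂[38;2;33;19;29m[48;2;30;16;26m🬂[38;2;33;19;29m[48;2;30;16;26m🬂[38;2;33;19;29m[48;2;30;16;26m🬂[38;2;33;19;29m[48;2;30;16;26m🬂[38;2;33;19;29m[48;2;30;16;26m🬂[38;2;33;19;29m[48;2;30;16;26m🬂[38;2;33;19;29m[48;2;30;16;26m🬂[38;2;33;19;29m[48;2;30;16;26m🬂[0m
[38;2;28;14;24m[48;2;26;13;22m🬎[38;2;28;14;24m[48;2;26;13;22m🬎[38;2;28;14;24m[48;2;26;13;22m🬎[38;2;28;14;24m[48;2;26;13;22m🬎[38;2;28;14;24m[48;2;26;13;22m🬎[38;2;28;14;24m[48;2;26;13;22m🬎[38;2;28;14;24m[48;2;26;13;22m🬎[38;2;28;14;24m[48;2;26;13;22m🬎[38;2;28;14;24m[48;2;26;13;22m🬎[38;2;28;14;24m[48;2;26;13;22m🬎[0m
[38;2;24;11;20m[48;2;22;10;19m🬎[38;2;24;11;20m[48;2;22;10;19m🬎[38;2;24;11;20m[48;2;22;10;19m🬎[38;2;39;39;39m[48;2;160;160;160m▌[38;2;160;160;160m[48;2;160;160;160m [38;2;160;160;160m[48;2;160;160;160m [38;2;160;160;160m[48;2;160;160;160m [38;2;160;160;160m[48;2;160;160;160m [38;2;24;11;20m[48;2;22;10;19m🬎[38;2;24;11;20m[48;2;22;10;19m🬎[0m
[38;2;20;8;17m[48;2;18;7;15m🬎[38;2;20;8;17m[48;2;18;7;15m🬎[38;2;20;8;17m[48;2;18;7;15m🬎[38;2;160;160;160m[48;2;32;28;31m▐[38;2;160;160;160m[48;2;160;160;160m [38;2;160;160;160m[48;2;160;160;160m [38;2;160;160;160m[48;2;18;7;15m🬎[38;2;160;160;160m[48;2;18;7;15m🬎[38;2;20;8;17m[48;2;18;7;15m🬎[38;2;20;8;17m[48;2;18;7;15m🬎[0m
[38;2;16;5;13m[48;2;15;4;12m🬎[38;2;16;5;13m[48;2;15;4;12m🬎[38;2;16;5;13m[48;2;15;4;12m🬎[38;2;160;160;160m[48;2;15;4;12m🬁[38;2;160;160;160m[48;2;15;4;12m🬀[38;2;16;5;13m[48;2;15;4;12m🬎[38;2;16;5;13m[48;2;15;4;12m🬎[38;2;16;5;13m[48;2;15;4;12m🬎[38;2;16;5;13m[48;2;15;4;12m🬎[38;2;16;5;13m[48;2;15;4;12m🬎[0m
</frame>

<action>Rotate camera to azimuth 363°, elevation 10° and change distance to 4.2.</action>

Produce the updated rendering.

<frame>
[38;2;33;19;29m[48;2;30;16;26m🬂[38;2;33;19;29m[48;2;30;16;26m🬂[38;2;33;19;29m[48;2;30;16;26m🬂[38;2;33;19;29m[48;2;30;16;26m🬂[38;2;33;19;29m[48;2;30;16;26m🬂[38;2;33;19;29m[48;2;30;16;26m🬂[38;2;33;19;29m[48;2;30;16;26m🬂[38;2;33;19;29m[48;2;30;16;26m🬂[38;2;33;19;29m[48;2;30;16;26m🬂[38;2;33;19;29m[48;2;30;16;26m🬂[0m
[38;2;28;14;24m[48;2;26;13;22m🬎[38;2;27;14;24m[48;2;160;160;160m🬝[38;2;28;14;24m[48;2;160;160;160m🬎[38;2;28;14;24m[48;2;160;160;160m🬎[38;2;28;14;24m[48;2;160;160;160m🬎[38;2;28;14;24m[48;2;160;160;160m🬎[38;2;28;14;24m[48;2;161;161;161m🬎[38;2;28;14;24m[48;2;162;162;162m🬎[38;2;28;14;24m[48;2;163;163;163m🬎[38;2;28;14;24m[48;2;26;13;22m🬎[0m
[38;2;24;11;20m[48;2;22;10;19m🬎[38;2;160;160;160m[48;2;23;11;20m▐[38;2;160;160;160m[48;2;160;160;160m [38;2;160;160;160m[48;2;160;160;160m [38;2;160;160;160m[48;2;160;160;160m [38;2;160;160;160m[48;2;160;160;160m [38;2;160;160;160m[48;2;160;160;160m [38;2;160;160;160m[48;2;161;161;161m🬺[38;2;161;161;161m[48;2;160;160;160m🬂[38;2;24;11;20m[48;2;22;10;19m🬎[0m
[38;2;20;8;17m[48;2;18;7;15m🬎[38;2;160;160;160m[48;2;19;8;16m▐[38;2;160;160;160m[48;2;160;160;160m [38;2;160;160;160m[48;2;160;160;160m [38;2;160;160;160m[48;2;160;160;160m [38;2;160;160;160m[48;2;160;160;160m [38;2;160;160;160m[48;2;160;160;160m [38;2;160;160;160m[48;2;160;160;160m [38;2;160;160;160m[48;2;160;160;160m [38;2;20;8;17m[48;2;18;7;15m🬎[0m
[38;2;16;5;13m[48;2;15;4;12m🬎[38;2;160;160;160m[48;2;15;4;12m🬁[38;2;160;160;160m[48;2;15;4;12m🬂[38;2;160;160;160m[48;2;15;4;12m🬂[38;2;160;160;160m[48;2;15;4;12m🬂[38;2;160;160;160m[48;2;15;4;12m🬂[38;2;160;160;160m[48;2;15;4;12m🬂[38;2;160;160;160m[48;2;15;4;12m🬂[38;2;160;160;160m[48;2;15;4;12m🬂[38;2;16;5;13m[48;2;15;4;12m🬎[0m
</frame>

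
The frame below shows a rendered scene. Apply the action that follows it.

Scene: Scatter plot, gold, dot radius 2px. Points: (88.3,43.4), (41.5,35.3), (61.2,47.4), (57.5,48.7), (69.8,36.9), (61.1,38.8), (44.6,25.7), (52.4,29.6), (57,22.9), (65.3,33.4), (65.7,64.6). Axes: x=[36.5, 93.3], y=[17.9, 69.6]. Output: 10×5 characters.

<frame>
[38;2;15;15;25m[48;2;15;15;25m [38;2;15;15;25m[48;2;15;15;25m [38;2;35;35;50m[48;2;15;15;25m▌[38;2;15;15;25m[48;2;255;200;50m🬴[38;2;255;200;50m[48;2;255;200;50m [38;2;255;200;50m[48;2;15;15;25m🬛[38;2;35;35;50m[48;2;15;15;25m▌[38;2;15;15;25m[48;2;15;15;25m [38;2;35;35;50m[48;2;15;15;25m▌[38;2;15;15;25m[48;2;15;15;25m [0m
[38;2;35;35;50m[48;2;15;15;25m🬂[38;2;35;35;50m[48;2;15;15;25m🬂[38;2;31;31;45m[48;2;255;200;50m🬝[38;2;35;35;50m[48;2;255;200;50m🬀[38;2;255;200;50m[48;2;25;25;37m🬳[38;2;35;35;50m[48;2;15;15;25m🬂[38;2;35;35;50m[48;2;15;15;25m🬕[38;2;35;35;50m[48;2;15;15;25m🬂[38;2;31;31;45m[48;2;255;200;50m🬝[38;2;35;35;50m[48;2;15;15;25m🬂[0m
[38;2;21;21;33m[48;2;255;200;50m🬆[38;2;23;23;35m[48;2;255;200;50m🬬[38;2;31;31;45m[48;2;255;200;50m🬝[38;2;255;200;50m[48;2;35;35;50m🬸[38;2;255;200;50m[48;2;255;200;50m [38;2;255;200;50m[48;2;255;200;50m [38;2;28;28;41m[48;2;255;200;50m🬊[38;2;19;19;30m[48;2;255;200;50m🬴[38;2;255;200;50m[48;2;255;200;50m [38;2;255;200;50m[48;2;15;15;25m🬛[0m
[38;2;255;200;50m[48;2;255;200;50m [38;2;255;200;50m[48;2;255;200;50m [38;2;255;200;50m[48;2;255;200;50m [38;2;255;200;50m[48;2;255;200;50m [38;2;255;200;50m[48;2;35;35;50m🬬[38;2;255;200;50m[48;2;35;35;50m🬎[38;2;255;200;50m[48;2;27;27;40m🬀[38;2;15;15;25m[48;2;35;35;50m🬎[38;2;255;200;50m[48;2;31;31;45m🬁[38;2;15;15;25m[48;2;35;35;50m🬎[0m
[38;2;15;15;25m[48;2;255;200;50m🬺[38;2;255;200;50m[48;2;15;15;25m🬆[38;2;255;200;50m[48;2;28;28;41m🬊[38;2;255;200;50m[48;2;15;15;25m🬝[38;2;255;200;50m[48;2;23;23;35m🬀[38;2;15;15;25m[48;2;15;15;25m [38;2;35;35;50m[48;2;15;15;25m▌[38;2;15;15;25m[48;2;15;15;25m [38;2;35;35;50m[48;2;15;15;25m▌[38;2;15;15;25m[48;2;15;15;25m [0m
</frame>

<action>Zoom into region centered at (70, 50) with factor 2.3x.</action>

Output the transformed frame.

<frame>
[38;2;15;15;25m[48;2;15;15;25m [38;2;15;15;25m[48;2;15;15;25m [38;2;35;35;50m[48;2;15;15;25m▌[38;2;15;15;25m[48;2;15;15;25m [38;2;35;35;50m[48;2;15;15;25m▌[38;2;15;15;25m[48;2;15;15;25m [38;2;35;35;50m[48;2;15;15;25m▌[38;2;15;15;25m[48;2;15;15;25m [38;2;35;35;50m[48;2;15;15;25m▌[38;2;15;15;25m[48;2;15;15;25m [0m
[38;2;23;23;35m[48;2;255;200;50m🬬[38;2;35;35;50m[48;2;15;15;25m🬂[38;2;35;35;50m[48;2;15;15;25m🬕[38;2;35;35;50m[48;2;15;15;25m🬂[38;2;35;35;50m[48;2;15;15;25m🬕[38;2;35;35;50m[48;2;15;15;25m🬂[38;2;35;35;50m[48;2;15;15;25m🬕[38;2;35;35;50m[48;2;15;15;25m🬂[38;2;35;35;50m[48;2;15;15;25m🬕[38;2;35;35;50m[48;2;15;15;25m🬂[0m
[38;2;255;200;50m[48;2;255;200;50m [38;2;255;200;50m[48;2;15;15;25m🬺[38;2;27;27;40m[48;2;255;200;50m🬬[38;2;15;15;25m[48;2;35;35;50m🬰[38;2;35;35;50m[48;2;15;15;25m🬛[38;2;15;15;25m[48;2;35;35;50m🬰[38;2;35;35;50m[48;2;15;15;25m🬛[38;2;15;15;25m[48;2;35;35;50m🬰[38;2;35;35;50m[48;2;15;15;25m🬛[38;2;15;15;25m[48;2;35;35;50m🬰[0m
[38;2;255;200;50m[48;2;25;25;37m🬂[38;2;255;200;50m[48;2;25;25;37m🬕[38;2;35;35;50m[48;2;15;15;25m🬲[38;2;15;15;25m[48;2;35;35;50m🬎[38;2;35;35;50m[48;2;15;15;25m🬲[38;2;15;15;25m[48;2;35;35;50m🬎[38;2;35;35;50m[48;2;15;15;25m🬲[38;2;15;15;25m[48;2;35;35;50m🬎[38;2;35;35;50m[48;2;15;15;25m🬲[38;2;15;15;25m[48;2;35;35;50m🬎[0m
[38;2;15;15;25m[48;2;255;200;50m🬐[38;2;255;200;50m[48;2;255;200;50m [38;2;23;23;35m[48;2;255;200;50m🬸[38;2;15;15;25m[48;2;15;15;25m [38;2;35;35;50m[48;2;15;15;25m▌[38;2;15;15;25m[48;2;15;15;25m [38;2;35;35;50m[48;2;15;15;25m▌[38;2;15;15;25m[48;2;15;15;25m [38;2;35;35;50m[48;2;15;15;25m▌[38;2;15;15;25m[48;2;15;15;25m [0m
</frame>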